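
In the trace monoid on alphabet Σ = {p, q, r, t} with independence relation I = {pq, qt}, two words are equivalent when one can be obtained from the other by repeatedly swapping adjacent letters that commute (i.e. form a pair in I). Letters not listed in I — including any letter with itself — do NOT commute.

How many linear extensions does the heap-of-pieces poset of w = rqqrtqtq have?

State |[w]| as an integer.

0(r) covers ∅
1(q) covers 0:r
2(q) covers 1:q
3(r) covers 2:q
4(t) covers 3:r
5(q) covers 3:r
6(t) covers 4:t
7(q) covers 5:q
floor of heap: 0:r
completions by unplaced set U, small U first (add the entries for U minus each lowest piece of U):
  |U|=1: {6}:1  {7}:1
  |U|=2: {4,6}:1  {5,7}:1  {6,7}:2
  |U|=3: {4,6,7}:3  {5,6,7}:3
  |U|=4: {4,5,6,7}:6
  |U|=5: {3,4,5,6,7}:6
  |U|=6: {2,3,4,5,6,7}:6
  start at 0(r): 6

6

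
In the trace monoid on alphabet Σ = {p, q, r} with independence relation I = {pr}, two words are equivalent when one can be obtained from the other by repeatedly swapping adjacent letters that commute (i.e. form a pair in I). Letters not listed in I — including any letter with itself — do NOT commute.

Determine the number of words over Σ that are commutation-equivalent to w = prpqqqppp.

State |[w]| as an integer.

3

#0=p has no predecessor
#1=r has no predecessor
#2=p depends on [0:p]
#3=q depends on [1:r, 2:p]
#4=q depends on [3:q]
#5=q depends on [4:q]
#6=p depends on [5:q]
#7=p depends on [6:p]
#8=p depends on [7:p]
sources: [0:p, 1:r]
N(rest) = Σ N(rest − s) over sources s of rest; N(one piece) = 1:
  size 1 → [8]=1
  size 2 → [7,8]=1
  size 3 → [6,7,8]=1
  size 4 → [5,6,7,8]=1
  size 5 → [4,5,6,7,8]=1
  size 6 → [3,4,5,6,7,8]=1
  size 7 → [1,3,4,5,6,7,8]=1  [2,3,4,5,6,7,8]=1
  first=0(p) contributes 2
  first=1(r) contributes 1
|[w]| = 3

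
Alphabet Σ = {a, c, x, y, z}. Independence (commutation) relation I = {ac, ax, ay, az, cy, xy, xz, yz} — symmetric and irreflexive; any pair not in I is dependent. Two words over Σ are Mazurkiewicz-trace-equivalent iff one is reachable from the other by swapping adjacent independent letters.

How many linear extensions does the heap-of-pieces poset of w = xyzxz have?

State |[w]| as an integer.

30

piece 0:x — minimal
piece 1:y — minimal
piece 2:z — minimal
piece 3:x rests on {0:x}
piece 4:z rests on {2:z}
minimal pieces: {0:x, 1:y, 2:z}
ways to finish when only these pieces remain (= sum over removing one remaining piece with nothing left below it):
  1 left: {1}→1  {3}→1  {4}→1
  2 left: {0,3}→1  {1,3}→2  {1,4}→2  {2,4}→1  {3,4}→2
  3 left: {0,1,3}→3  {0,3,4}→3  {1,2,4}→3  {1,3,4}→6  {2,3,4}→3
  placing 0:x first → 12 extensions
  placing 1:y first → 6 extensions
  placing 2:z first → 12 extensions
total linear extensions = 30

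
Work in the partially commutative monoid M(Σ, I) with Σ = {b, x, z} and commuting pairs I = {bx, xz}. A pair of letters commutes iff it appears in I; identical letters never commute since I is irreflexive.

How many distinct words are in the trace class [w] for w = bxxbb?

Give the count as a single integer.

10

piece 0:b — minimal
piece 1:x — minimal
piece 2:x rests on {1:x}
piece 3:b rests on {0:b}
piece 4:b rests on {3:b}
minimal pieces: {0:b, 1:x}
ways to finish when only these pieces remain (= sum over removing one remaining piece with nothing left below it):
  1 left: {2}→1  {4}→1
  2 left: {1,2}→1  {2,4}→2  {3,4}→1
  3 left: {0,3,4}→1  {1,2,4}→3  {2,3,4}→3
  placing 0:b first → 6 extensions
  placing 1:x first → 4 extensions
total linear extensions = 10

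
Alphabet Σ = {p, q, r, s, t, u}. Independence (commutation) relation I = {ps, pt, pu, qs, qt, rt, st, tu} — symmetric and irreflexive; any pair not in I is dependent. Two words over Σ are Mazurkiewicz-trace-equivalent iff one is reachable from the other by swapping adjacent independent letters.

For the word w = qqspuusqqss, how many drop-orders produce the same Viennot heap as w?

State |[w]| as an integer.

#0=q has no predecessor
#1=q depends on [0:q]
#2=s has no predecessor
#3=p depends on [1:q]
#4=u depends on [1:q, 2:s]
#5=u depends on [4:u]
#6=s depends on [5:u]
#7=q depends on [3:p, 5:u]
#8=q depends on [7:q]
#9=s depends on [6:s]
#10=s depends on [9:s]
sources: [0:q, 2:s]
N(rest) = Σ N(rest − s) over sources s of rest; N(one piece) = 1:
  size 1 → [8]=1  [10]=1
  size 2 → [7,8]=1  [8,10]=2  [9,10]=1
  size 3 → [3,7,8]=1  [6,9,10]=1  [7,8,10]=3  [8,9,10]=3
  size 4 → [3,7,8,10]=4  [6,8,9,10]=4  [7,8,9,10]=6
  size 5 → [3,7,8,9,10]=10  [6,7,8,9,10]=10
  size 6 → [3,6,7,8,9,10]=20  [5,6,7,8,9,10]=10
  size 7 → [3,5,6,7,8,9,10]=30  [4,5,6,7,8,9,10]=10
  size 8 → [2,4,5,6,7,8,9,10]=10  [3,4,5,6,7,8,9,10]=40
  size 9 → [1,3,4,5,6,7,8,9,10]=40  [2,3,4,5,6,7,8,9,10]=50
  first=0(q) contributes 90
  first=2(s) contributes 40
|[w]| = 130

130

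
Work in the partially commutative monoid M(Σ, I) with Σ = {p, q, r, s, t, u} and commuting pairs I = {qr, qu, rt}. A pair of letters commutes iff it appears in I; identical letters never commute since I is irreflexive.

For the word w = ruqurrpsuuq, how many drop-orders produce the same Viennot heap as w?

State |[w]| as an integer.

18

piece 0:r — minimal
piece 1:u rests on {0:r}
piece 2:q — minimal
piece 3:u rests on {1:u}
piece 4:r rests on {3:u}
piece 5:r rests on {4:r}
piece 6:p rests on {2:q, 5:r}
piece 7:s rests on {6:p}
piece 8:u rests on {7:s}
piece 9:u rests on {8:u}
piece 10:q rests on {7:s}
minimal pieces: {0:r, 2:q}
ways to finish when only these pieces remain (= sum over removing one remaining piece with nothing left below it):
  1 left: {9}→1  {10}→1
  2 left: {8,9}→1  {9,10}→2
  3 left: {8,9,10}→3
  4 left: {7,8,9,10}→3
  5 left: {6,7,8,9,10}→3
  6 left: {2,6,7,8,9,10}→3  {5,6,7,8,9,10}→3
  7 left: {2,5,6,7,8,9,10}→6  {4,5,6,7,8,9,10}→3
  8 left: {2,4,5,6,7,8,9,10}→9  {3,4,5,6,7,8,9,10}→3
  9 left: {1,3,4,5,6,7,8,9,10}→3  {2,3,4,5,6,7,8,9,10}→12
  placing 0:r first → 15 extensions
  placing 2:q first → 3 extensions
total linear extensions = 18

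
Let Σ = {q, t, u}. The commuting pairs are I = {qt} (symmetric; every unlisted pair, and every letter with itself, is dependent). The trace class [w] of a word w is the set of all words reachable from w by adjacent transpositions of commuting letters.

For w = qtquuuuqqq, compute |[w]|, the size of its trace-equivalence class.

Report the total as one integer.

#0=q has no predecessor
#1=t has no predecessor
#2=q depends on [0:q]
#3=u depends on [1:t, 2:q]
#4=u depends on [3:u]
#5=u depends on [4:u]
#6=u depends on [5:u]
#7=q depends on [6:u]
#8=q depends on [7:q]
#9=q depends on [8:q]
sources: [0:q, 1:t]
N(rest) = Σ N(rest − s) over sources s of rest; N(one piece) = 1:
  size 1 → [9]=1
  size 2 → [8,9]=1
  size 3 → [7,8,9]=1
  size 4 → [6,7,8,9]=1
  size 5 → [5,6,7,8,9]=1
  size 6 → [4,5,6,7,8,9]=1
  size 7 → [3,4,5,6,7,8,9]=1
  size 8 → [1,3,4,5,6,7,8,9]=1  [2,3,4,5,6,7,8,9]=1
  first=0(q) contributes 2
  first=1(t) contributes 1
|[w]| = 3

3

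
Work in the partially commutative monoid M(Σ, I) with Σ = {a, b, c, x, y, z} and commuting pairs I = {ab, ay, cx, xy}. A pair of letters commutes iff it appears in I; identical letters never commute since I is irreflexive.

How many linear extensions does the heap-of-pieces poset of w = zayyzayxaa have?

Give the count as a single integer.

15

piece 0:z — minimal
piece 1:a rests on {0:z}
piece 2:y rests on {0:z}
piece 3:y rests on {2:y}
piece 4:z rests on {1:a, 3:y}
piece 5:a rests on {4:z}
piece 6:y rests on {4:z}
piece 7:x rests on {5:a}
piece 8:a rests on {7:x}
piece 9:a rests on {8:a}
minimal pieces: {0:z}
ways to finish when only these pieces remain (= sum over removing one remaining piece with nothing left below it):
  1 left: {6}→1  {9}→1
  2 left: {6,9}→2  {8,9}→1
  3 left: {6,8,9}→3  {7,8,9}→1
  4 left: {5,7,8,9}→1  {6,7,8,9}→4
  5 left: {5,6,7,8,9}→5
  6 left: {4,5,6,7,8,9}→5
  7 left: {1,4,5,6,7,8,9}→5  {3,4,5,6,7,8,9}→5
  8 left: {1,3,4,5,6,7,8,9}→10  {2,3,4,5,6,7,8,9}→5
  placing 0:z first → 15 extensions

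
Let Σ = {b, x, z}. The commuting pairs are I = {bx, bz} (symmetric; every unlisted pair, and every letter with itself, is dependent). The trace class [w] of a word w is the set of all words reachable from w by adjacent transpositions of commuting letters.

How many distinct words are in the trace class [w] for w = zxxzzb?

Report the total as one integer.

drop 0:z onto floor
drop 1:x onto {0:z}
drop 2:x onto {1:x}
drop 3:z onto {2:x}
drop 4:z onto {3:z}
drop 5:b onto floor
ground layer = {0:z, 5:b}
drop-orders for the pieces not yet dropped (sum over which currently-grounded one goes next):
  1 to go: {4} 1  {5} 1
  2 to go: {3,4} 1  {4,5} 2
  3 to go: {2,3,4} 1  {3,4,5} 3
  4 to go: {1,2,3,4} 1  {2,3,4,5} 4
  if 0:z drops first: 5 orders
  if 5:b drops first: 1 orders
heap linearizations: 6

6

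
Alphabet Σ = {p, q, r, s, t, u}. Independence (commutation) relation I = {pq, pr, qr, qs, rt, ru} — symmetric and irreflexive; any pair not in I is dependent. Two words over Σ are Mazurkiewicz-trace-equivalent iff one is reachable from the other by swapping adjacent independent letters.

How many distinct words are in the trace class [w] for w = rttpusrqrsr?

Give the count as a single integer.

piece 0:r — minimal
piece 1:t — minimal
piece 2:t rests on {1:t}
piece 3:p rests on {2:t}
piece 4:u rests on {3:p}
piece 5:s rests on {0:r, 4:u}
piece 6:r rests on {5:s}
piece 7:q rests on {4:u}
piece 8:r rests on {6:r}
piece 9:s rests on {8:r}
piece 10:r rests on {9:s}
minimal pieces: {0:r, 1:t}
ways to finish when only these pieces remain (= sum over removing one remaining piece with nothing left below it):
  1 left: {7}→1  {10}→1
  2 left: {7,10}→2  {9,10}→1
  3 left: {7,9,10}→3  {8,9,10}→1
  4 left: {6,8,9,10}→1  {7,8,9,10}→4
  5 left: {5,6,8,9,10}→1  {6,7,8,9,10}→5
  6 left: {0,5,6,8,9,10}→1  {5,6,7,8,9,10}→6
  7 left: {0,5,6,7,8,9,10}→7  {4,5,6,7,8,9,10}→6
  8 left: {0,4,5,6,7,8,9,10}→13  {3,4,5,6,7,8,9,10}→6
  9 left: {0,3,4,5,6,7,8,9,10}→19  {2,3,4,5,6,7,8,9,10}→6
  placing 0:r first → 6 extensions
  placing 1:t first → 25 extensions
total linear extensions = 31

31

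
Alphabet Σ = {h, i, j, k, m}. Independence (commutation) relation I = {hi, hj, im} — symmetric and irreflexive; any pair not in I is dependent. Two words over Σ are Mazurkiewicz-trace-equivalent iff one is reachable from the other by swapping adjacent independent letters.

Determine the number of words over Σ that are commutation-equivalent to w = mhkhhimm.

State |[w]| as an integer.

0(m) covers ∅
1(h) covers 0:m
2(k) covers 1:h
3(h) covers 2:k
4(h) covers 3:h
5(i) covers 2:k
6(m) covers 4:h
7(m) covers 6:m
floor of heap: 0:m
completions by unplaced set U, small U first (add the entries for U minus each lowest piece of U):
  |U|=1: {5}:1  {7}:1
  |U|=2: {5,7}:2  {6,7}:1
  |U|=3: {4,6,7}:1  {5,6,7}:3
  |U|=4: {3,4,6,7}:1  {4,5,6,7}:4
  |U|=5: {3,4,5,6,7}:5
  |U|=6: {2,3,4,5,6,7}:5
  start at 0(m): 5

5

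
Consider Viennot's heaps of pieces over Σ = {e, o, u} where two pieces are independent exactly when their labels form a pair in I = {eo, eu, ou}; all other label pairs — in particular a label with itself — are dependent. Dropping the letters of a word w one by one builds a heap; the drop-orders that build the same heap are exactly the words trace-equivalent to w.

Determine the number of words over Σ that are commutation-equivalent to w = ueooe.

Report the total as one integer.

30

#0=u has no predecessor
#1=e has no predecessor
#2=o has no predecessor
#3=o depends on [2:o]
#4=e depends on [1:e]
sources: [0:u, 1:e, 2:o]
N(rest) = Σ N(rest − s) over sources s of rest; N(one piece) = 1:
  size 1 → [0]=1  [3]=1  [4]=1
  size 2 → [0,3]=2  [0,4]=2  [1,4]=1  [2,3]=1  [3,4]=2
  size 3 → [0,1,4]=3  [0,2,3]=3  [0,3,4]=6  [1,3,4]=3  [2,3,4]=3
  first=0(u) contributes 6
  first=1(e) contributes 12
  first=2(o) contributes 12
|[w]| = 30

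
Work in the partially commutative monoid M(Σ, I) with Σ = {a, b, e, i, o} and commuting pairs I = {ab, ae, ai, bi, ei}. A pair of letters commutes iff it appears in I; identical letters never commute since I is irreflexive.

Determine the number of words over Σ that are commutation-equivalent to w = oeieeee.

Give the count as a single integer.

0(o) covers ∅
1(e) covers 0:o
2(i) covers 0:o
3(e) covers 1:e
4(e) covers 3:e
5(e) covers 4:e
6(e) covers 5:e
floor of heap: 0:o
completions by unplaced set U, small U first (add the entries for U minus each lowest piece of U):
  |U|=1: {2}:1  {6}:1
  |U|=2: {2,6}:2  {5,6}:1
  |U|=3: {2,5,6}:3  {4,5,6}:1
  |U|=4: {2,4,5,6}:4  {3,4,5,6}:1
  |U|=5: {1,3,4,5,6}:1  {2,3,4,5,6}:5
  start at 0(o): 6

6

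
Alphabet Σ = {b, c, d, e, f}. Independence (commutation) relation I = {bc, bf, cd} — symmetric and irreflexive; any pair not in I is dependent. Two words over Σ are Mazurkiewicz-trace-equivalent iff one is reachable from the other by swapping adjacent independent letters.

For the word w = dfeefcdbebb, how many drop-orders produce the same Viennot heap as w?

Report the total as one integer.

#0=d has no predecessor
#1=f depends on [0:d]
#2=e depends on [1:f]
#3=e depends on [2:e]
#4=f depends on [3:e]
#5=c depends on [4:f]
#6=d depends on [4:f]
#7=b depends on [6:d]
#8=e depends on [5:c, 7:b]
#9=b depends on [8:e]
#10=b depends on [9:b]
sources: [0:d]
N(rest) = Σ N(rest − s) over sources s of rest; N(one piece) = 1:
  size 1 → [10]=1
  size 2 → [9,10]=1
  size 3 → [8,9,10]=1
  size 4 → [5,8,9,10]=1  [7,8,9,10]=1
  size 5 → [5,7,8,9,10]=2  [6,7,8,9,10]=1
  size 6 → [5,6,7,8,9,10]=3
  size 7 → [4,5,6,7,8,9,10]=3
  size 8 → [3,4,5,6,7,8,9,10]=3
  size 9 → [2,3,4,5,6,7,8,9,10]=3
  first=0(d) contributes 3

3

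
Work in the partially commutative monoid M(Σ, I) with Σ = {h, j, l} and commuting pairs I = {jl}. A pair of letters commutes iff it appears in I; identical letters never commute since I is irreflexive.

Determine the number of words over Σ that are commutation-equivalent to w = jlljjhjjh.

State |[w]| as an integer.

10

0(j) covers ∅
1(l) covers ∅
2(l) covers 1:l
3(j) covers 0:j
4(j) covers 3:j
5(h) covers 2:l, 4:j
6(j) covers 5:h
7(j) covers 6:j
8(h) covers 7:j
floor of heap: 0:j, 1:l
completions by unplaced set U, small U first (add the entries for U minus each lowest piece of U):
  |U|=1: {8}:1
  |U|=2: {7,8}:1
  |U|=3: {6,7,8}:1
  |U|=4: {5,6,7,8}:1
  |U|=5: {2,5,6,7,8}:1  {4,5,6,7,8}:1
  |U|=6: {1,2,5,6,7,8}:1  {2,4,5,6,7,8}:2  {3,4,5,6,7,8}:1
  |U|=7: {0,3,4,5,6,7,8}:1  {1,2,4,5,6,7,8}:3  {2,3,4,5,6,7,8}:3
  start at 0(j): 6
  start at 1(l): 4
sum over floor = 10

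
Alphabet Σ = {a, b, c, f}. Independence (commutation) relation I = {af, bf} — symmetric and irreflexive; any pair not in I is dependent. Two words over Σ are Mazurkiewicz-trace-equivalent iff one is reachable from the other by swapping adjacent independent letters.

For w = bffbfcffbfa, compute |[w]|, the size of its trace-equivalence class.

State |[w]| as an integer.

100

drop 0:b onto floor
drop 1:f onto floor
drop 2:f onto {1:f}
drop 3:b onto {0:b}
drop 4:f onto {2:f}
drop 5:c onto {3:b, 4:f}
drop 6:f onto {5:c}
drop 7:f onto {6:f}
drop 8:b onto {5:c}
drop 9:f onto {7:f}
drop 10:a onto {8:b}
ground layer = {0:b, 1:f}
drop-orders for the pieces not yet dropped (sum over which currently-grounded one goes next):
  1 to go: {9} 1  {10} 1
  2 to go: {7,9} 1  {8,10} 1  {9,10} 2
  3 to go: {6,7,9} 1  {7,9,10} 3  {8,9,10} 3
  4 to go: {6,7,9,10} 4  {7,8,9,10} 6
  5 to go: {6,7,8,9,10} 10
  6 to go: {5,6,7,8,9,10} 10
  7 to go: {3,5,6,7,8,9,10} 10  {4,5,6,7,8,9,10} 10
  8 to go: {0,3,5,6,7,8,9,10} 10  {2,4,5,6,7,8,9,10} 10  {3,4,5,6,7,8,9,10} 20
  9 to go: {0,3,4,5,6,7,8,9,10} 30  {1,2,4,5,6,7,8,9,10} 10  {2,3,4,5,6,7,8,9,10} 30
  if 0:b drops first: 40 orders
  if 1:f drops first: 60 orders
heap linearizations: 100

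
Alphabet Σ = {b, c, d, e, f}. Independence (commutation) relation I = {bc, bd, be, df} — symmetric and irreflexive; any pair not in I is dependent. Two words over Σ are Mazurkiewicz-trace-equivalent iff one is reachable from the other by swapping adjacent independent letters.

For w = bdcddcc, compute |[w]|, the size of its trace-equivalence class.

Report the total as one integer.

drop 0:b onto floor
drop 1:d onto floor
drop 2:c onto {1:d}
drop 3:d onto {2:c}
drop 4:d onto {3:d}
drop 5:c onto {4:d}
drop 6:c onto {5:c}
ground layer = {0:b, 1:d}
drop-orders for the pieces not yet dropped (sum over which currently-grounded one goes next):
  1 to go: {0} 1  {6} 1
  2 to go: {0,6} 2  {5,6} 1
  3 to go: {0,5,6} 3  {4,5,6} 1
  4 to go: {0,4,5,6} 4  {3,4,5,6} 1
  5 to go: {0,3,4,5,6} 5  {2,3,4,5,6} 1
  if 0:b drops first: 1 orders
  if 1:d drops first: 6 orders
heap linearizations: 7

7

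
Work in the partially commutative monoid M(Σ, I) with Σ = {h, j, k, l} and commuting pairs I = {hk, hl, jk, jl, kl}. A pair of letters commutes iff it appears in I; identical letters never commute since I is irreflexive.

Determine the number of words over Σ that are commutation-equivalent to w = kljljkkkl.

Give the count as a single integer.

#0=k has no predecessor
#1=l has no predecessor
#2=j has no predecessor
#3=l depends on [1:l]
#4=j depends on [2:j]
#5=k depends on [0:k]
#6=k depends on [5:k]
#7=k depends on [6:k]
#8=l depends on [3:l]
sources: [0:k, 1:l, 2:j]
N(rest) = Σ N(rest − s) over sources s of rest; N(one piece) = 1:
  size 1 → [4]=1  [7]=1  [8]=1
  size 2 → [2,4]=1  [3,8]=1  [4,7]=2  [4,8]=2  [6,7]=1  [7,8]=2
  size 3 → [1,3,8]=1  [2,4,7]=3  [2,4,8]=3  [3,4,8]=3  [3,7,8]=3  [4,6,7]=3  [4,7,8]=6  [5,6,7]=1  [6,7,8]=3
  size 4 → [0,5,6,7]=1  [1,3,4,8]=4  [1,3,7,8]=4  [2,3,4,8]=6  [2,4,6,7]=6  [2,4,7,8]=12  [3,4,7,8]=12  [3,6,7,8]=6  [4,5,6,7]=4  [4,6,7,8]=12  [5,6,7,8]=4
  size 5 → [0,4,5,6,7]=5  [0,5,6,7,8]=5  [1,2,3,4,8]=10  [1,3,4,7,8]=20  [1,3,6,7,8]=10  [2,3,4,7,8]=30  [2,4,5,6,7]=10  [2,4,6,7,8]=30  [3,4,6,7,8]=30  [3,5,6,7,8]=10  [4,5,6,7,8]=20
  size 6 → [0,2,4,5,6,7]=15  [0,3,5,6,7,8]=15  [0,4,5,6,7,8]=30  [1,2,3,4,7,8]=60  [1,3,4,6,7,8]=60  [1,3,5,6,7,8]=20  [2,3,4,6,7,8]=90  [2,4,5,6,7,8]=60  [3,4,5,6,7,8]=60
  size 7 → [0,1,3,5,6,7,8]=35  [0,2,4,5,6,7,8]=105  [0,3,4,5,6,7,8]=105  [1,2,3,4,6,7,8]=210  [1,3,4,5,6,7,8]=140  [2,3,4,5,6,7,8]=210
  first=0(k) contributes 560
  first=1(l) contributes 420
  first=2(j) contributes 280
|[w]| = 1260

1260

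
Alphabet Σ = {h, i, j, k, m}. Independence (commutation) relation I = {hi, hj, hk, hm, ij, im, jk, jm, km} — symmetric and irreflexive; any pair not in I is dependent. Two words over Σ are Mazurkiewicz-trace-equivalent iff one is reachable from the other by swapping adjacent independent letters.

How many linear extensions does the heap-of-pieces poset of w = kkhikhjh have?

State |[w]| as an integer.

piece 0:k — minimal
piece 1:k rests on {0:k}
piece 2:h — minimal
piece 3:i rests on {1:k}
piece 4:k rests on {3:i}
piece 5:h rests on {2:h}
piece 6:j — minimal
piece 7:h rests on {5:h}
minimal pieces: {0:k, 2:h, 6:j}
ways to finish when only these pieces remain (= sum over removing one remaining piece with nothing left below it):
  1 left: {4}→1  {6}→1  {7}→1
  2 left: {3,4}→1  {4,6}→2  {4,7}→2  {5,7}→1  {6,7}→2
  3 left: {1,3,4}→1  {2,5,7}→1  {3,4,6}→3  {3,4,7}→3  {4,5,7}→3  {4,6,7}→6  {5,6,7}→3
  4 left: {0,1,3,4}→1  {1,3,4,6}→4  {1,3,4,7}→4  {2,4,5,7}→4  {2,5,6,7}→4  {3,4,5,7}→6  {3,4,6,7}→12  {4,5,6,7}→12
  5 left: {0,1,3,4,6}→5  {0,1,3,4,7}→5  {1,3,4,5,7}→10  {1,3,4,6,7}→20  {2,3,4,5,7}→10  {2,4,5,6,7}→20  {3,4,5,6,7}→30
  6 left: {0,1,3,4,5,7}→15  {0,1,3,4,6,7}→30  {1,2,3,4,5,7}→20  {1,3,4,5,6,7}→60  {2,3,4,5,6,7}→60
  placing 0:k first → 140 extensions
  placing 2:h first → 105 extensions
  placing 6:j first → 35 extensions
total linear extensions = 280

280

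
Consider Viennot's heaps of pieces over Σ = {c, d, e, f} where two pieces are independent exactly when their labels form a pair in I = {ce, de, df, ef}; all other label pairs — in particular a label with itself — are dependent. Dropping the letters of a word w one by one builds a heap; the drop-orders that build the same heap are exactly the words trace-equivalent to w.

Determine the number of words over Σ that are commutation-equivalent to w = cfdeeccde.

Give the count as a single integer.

0(c) covers ∅
1(f) covers 0:c
2(d) covers 0:c
3(e) covers ∅
4(e) covers 3:e
5(c) covers 1:f, 2:d
6(c) covers 5:c
7(d) covers 6:c
8(e) covers 4:e
floor of heap: 0:c, 3:e
completions by unplaced set U, small U first (add the entries for U minus each lowest piece of U):
  |U|=1: {7}:1  {8}:1
  |U|=2: {4,8}:1  {6,7}:1  {7,8}:2
  |U|=3: {3,4,8}:1  {4,7,8}:3  {5,6,7}:1  {6,7,8}:3
  |U|=4: {1,5,6,7}:1  {2,5,6,7}:1  {3,4,7,8}:4  {4,6,7,8}:6  {5,6,7,8}:4
  |U|=5: {1,2,5,6,7}:2  {1,5,6,7,8}:5  {2,5,6,7,8}:5  {3,4,6,7,8}:10  {4,5,6,7,8}:10
  |U|=6: {0,1,2,5,6,7}:2  {1,2,5,6,7,8}:12  {1,4,5,6,7,8}:15  {2,4,5,6,7,8}:15  {3,4,5,6,7,8}:20
  |U|=7: {0,1,2,5,6,7,8}:14  {1,2,4,5,6,7,8}:42  {1,3,4,5,6,7,8}:35  {2,3,4,5,6,7,8}:35
  start at 0(c): 112
  start at 3(e): 56
sum over floor = 168

168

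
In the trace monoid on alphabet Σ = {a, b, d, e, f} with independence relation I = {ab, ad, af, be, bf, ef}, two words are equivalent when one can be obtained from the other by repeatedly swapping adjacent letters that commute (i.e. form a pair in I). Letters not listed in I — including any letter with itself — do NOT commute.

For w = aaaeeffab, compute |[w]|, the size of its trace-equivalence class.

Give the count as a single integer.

252

piece 0:a — minimal
piece 1:a rests on {0:a}
piece 2:a rests on {1:a}
piece 3:e rests on {2:a}
piece 4:e rests on {3:e}
piece 5:f — minimal
piece 6:f rests on {5:f}
piece 7:a rests on {4:e}
piece 8:b — minimal
minimal pieces: {0:a, 5:f, 8:b}
ways to finish when only these pieces remain (= sum over removing one remaining piece with nothing left below it):
  1 left: {6}→1  {7}→1  {8}→1
  2 left: {4,7}→1  {5,6}→1  {6,7}→2  {6,8}→2  {7,8}→2
  3 left: {3,4,7}→1  {4,6,7}→3  {4,7,8}→3  {5,6,7}→3  {5,6,8}→3  {6,7,8}→6
  4 left: {2,3,4,7}→1  {3,4,6,7}→4  {3,4,7,8}→4  {4,5,6,7}→6  {4,6,7,8}→12  {5,6,7,8}→12
  5 left: {1,2,3,4,7}→1  {2,3,4,6,7}→5  {2,3,4,7,8}→5  {3,4,5,6,7}→10  {3,4,6,7,8}→20  {4,5,6,7,8}→30
  6 left: {0,1,2,3,4,7}→1  {1,2,3,4,6,7}→6  {1,2,3,4,7,8}→6  {2,3,4,5,6,7}→15  {2,3,4,6,7,8}→30  {3,4,5,6,7,8}→60
  7 left: {0,1,2,3,4,6,7}→7  {0,1,2,3,4,7,8}→7  {1,2,3,4,5,6,7}→21  {1,2,3,4,6,7,8}→42  {2,3,4,5,6,7,8}→105
  placing 0:a first → 168 extensions
  placing 5:f first → 56 extensions
  placing 8:b first → 28 extensions
total linear extensions = 252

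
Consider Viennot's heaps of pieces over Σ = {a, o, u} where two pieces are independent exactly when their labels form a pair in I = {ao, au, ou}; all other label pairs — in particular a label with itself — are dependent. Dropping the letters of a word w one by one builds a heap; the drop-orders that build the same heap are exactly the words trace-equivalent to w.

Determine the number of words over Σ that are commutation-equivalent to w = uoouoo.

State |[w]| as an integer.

0(u) covers ∅
1(o) covers ∅
2(o) covers 1:o
3(u) covers 0:u
4(o) covers 2:o
5(o) covers 4:o
floor of heap: 0:u, 1:o
completions by unplaced set U, small U first (add the entries for U minus each lowest piece of U):
  |U|=1: {3}:1  {5}:1
  |U|=2: {0,3}:1  {3,5}:2  {4,5}:1
  |U|=3: {0,3,5}:3  {2,4,5}:1  {3,4,5}:3
  |U|=4: {0,3,4,5}:6  {1,2,4,5}:1  {2,3,4,5}:4
  start at 0(u): 5
  start at 1(o): 10
sum over floor = 15

15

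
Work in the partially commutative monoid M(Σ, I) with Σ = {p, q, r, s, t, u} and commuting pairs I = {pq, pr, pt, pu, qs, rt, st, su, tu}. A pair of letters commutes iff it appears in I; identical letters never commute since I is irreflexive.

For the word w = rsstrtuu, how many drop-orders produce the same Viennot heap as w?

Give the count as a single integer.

28

0(r) covers ∅
1(s) covers 0:r
2(s) covers 1:s
3(t) covers ∅
4(r) covers 2:s
5(t) covers 3:t
6(u) covers 4:r
7(u) covers 6:u
floor of heap: 0:r, 3:t
completions by unplaced set U, small U first (add the entries for U minus each lowest piece of U):
  |U|=1: {5}:1  {7}:1
  |U|=2: {3,5}:1  {5,7}:2  {6,7}:1
  |U|=3: {3,5,7}:3  {4,6,7}:1  {5,6,7}:3
  |U|=4: {2,4,6,7}:1  {3,5,6,7}:6  {4,5,6,7}:4
  |U|=5: {1,2,4,6,7}:1  {2,4,5,6,7}:5  {3,4,5,6,7}:10
  |U|=6: {0,1,2,4,6,7}:1  {1,2,4,5,6,7}:6  {2,3,4,5,6,7}:15
  start at 0(r): 21
  start at 3(t): 7
sum over floor = 28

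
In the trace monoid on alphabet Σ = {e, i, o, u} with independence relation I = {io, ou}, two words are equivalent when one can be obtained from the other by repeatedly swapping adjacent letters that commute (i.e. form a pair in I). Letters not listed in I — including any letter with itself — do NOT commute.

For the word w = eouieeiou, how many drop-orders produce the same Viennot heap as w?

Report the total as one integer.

piece 0:e — minimal
piece 1:o rests on {0:e}
piece 2:u rests on {0:e}
piece 3:i rests on {2:u}
piece 4:e rests on {1:o, 3:i}
piece 5:e rests on {4:e}
piece 6:i rests on {5:e}
piece 7:o rests on {5:e}
piece 8:u rests on {6:i}
minimal pieces: {0:e}
ways to finish when only these pieces remain (= sum over removing one remaining piece with nothing left below it):
  1 left: {7}→1  {8}→1
  2 left: {6,8}→1  {7,8}→2
  3 left: {6,7,8}→3
  4 left: {5,6,7,8}→3
  5 left: {4,5,6,7,8}→3
  6 left: {1,4,5,6,7,8}→3  {3,4,5,6,7,8}→3
  7 left: {1,3,4,5,6,7,8}→6  {2,3,4,5,6,7,8}→3
  placing 0:e first → 9 extensions

9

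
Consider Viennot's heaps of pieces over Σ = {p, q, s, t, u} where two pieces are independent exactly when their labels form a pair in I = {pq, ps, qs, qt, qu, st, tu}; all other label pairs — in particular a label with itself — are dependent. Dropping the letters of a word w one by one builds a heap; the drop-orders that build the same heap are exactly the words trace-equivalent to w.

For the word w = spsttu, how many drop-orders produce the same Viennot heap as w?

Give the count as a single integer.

drop 0:s onto floor
drop 1:p onto floor
drop 2:s onto {0:s}
drop 3:t onto {1:p}
drop 4:t onto {3:t}
drop 5:u onto {1:p, 2:s}
ground layer = {0:s, 1:p}
drop-orders for the pieces not yet dropped (sum over which currently-grounded one goes next):
  1 to go: {4} 1  {5} 1
  2 to go: {2,5} 1  {3,4} 1  {4,5} 2
  3 to go: {0,2,5} 1  {2,4,5} 3  {3,4,5} 3
  4 to go: {0,2,4,5} 4  {1,3,4,5} 3  {2,3,4,5} 6
  if 0:s drops first: 9 orders
  if 1:p drops first: 10 orders
heap linearizations: 19

19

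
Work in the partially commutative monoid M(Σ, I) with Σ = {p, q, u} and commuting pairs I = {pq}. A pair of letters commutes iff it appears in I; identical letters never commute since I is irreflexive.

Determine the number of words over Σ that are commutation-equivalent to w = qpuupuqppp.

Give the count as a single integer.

8

#0=q has no predecessor
#1=p has no predecessor
#2=u depends on [0:q, 1:p]
#3=u depends on [2:u]
#4=p depends on [3:u]
#5=u depends on [4:p]
#6=q depends on [5:u]
#7=p depends on [5:u]
#8=p depends on [7:p]
#9=p depends on [8:p]
sources: [0:q, 1:p]
N(rest) = Σ N(rest − s) over sources s of rest; N(one piece) = 1:
  size 1 → [6]=1  [9]=1
  size 2 → [6,9]=2  [8,9]=1
  size 3 → [6,8,9]=3  [7,8,9]=1
  size 4 → [6,7,8,9]=4
  size 5 → [5,6,7,8,9]=4
  size 6 → [4,5,6,7,8,9]=4
  size 7 → [3,4,5,6,7,8,9]=4
  size 8 → [2,3,4,5,6,7,8,9]=4
  first=0(q) contributes 4
  first=1(p) contributes 4
|[w]| = 8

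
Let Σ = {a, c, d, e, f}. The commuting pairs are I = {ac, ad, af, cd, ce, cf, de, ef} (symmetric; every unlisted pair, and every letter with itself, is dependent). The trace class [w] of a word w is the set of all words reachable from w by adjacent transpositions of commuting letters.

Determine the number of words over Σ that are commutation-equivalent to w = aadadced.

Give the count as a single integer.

#0=a has no predecessor
#1=a depends on [0:a]
#2=d has no predecessor
#3=a depends on [1:a]
#4=d depends on [2:d]
#5=c has no predecessor
#6=e depends on [3:a]
#7=d depends on [4:d]
sources: [0:a, 2:d, 5:c]
N(rest) = Σ N(rest − s) over sources s of rest; N(one piece) = 1:
  size 1 → [5]=1  [6]=1  [7]=1
  size 2 → [3,6]=1  [4,7]=1  [5,6]=2  [5,7]=2  [6,7]=2
  size 3 → [1,3,6]=1  [2,4,7]=1  [3,5,6]=3  [3,6,7]=3  [4,5,7]=3  [4,6,7]=3  [5,6,7]=6
  size 4 → [0,1,3,6]=1  [1,3,5,6]=4  [1,3,6,7]=4  [2,4,5,7]=4  [2,4,6,7]=4  [3,4,6,7]=6  [3,5,6,7]=12  [4,5,6,7]=12
  size 5 → [0,1,3,5,6]=5  [0,1,3,6,7]=5  [1,3,4,6,7]=10  [1,3,5,6,7]=20  [2,3,4,6,7]=10  [2,4,5,6,7]=20  [3,4,5,6,7]=30
  size 6 → [0,1,3,4,6,7]=15  [0,1,3,5,6,7]=30  [1,2,3,4,6,7]=20  [1,3,4,5,6,7]=60  [2,3,4,5,6,7]=60
  first=0(a) contributes 140
  first=2(d) contributes 105
  first=5(c) contributes 35
|[w]| = 280

280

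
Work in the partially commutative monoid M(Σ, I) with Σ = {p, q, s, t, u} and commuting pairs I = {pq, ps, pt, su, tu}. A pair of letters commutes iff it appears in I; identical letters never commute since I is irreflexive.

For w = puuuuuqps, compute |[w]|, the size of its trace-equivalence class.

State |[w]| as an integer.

#0=p has no predecessor
#1=u depends on [0:p]
#2=u depends on [1:u]
#3=u depends on [2:u]
#4=u depends on [3:u]
#5=u depends on [4:u]
#6=q depends on [5:u]
#7=p depends on [5:u]
#8=s depends on [6:q]
sources: [0:p]
N(rest) = Σ N(rest − s) over sources s of rest; N(one piece) = 1:
  size 1 → [7]=1  [8]=1
  size 2 → [6,8]=1  [7,8]=2
  size 3 → [6,7,8]=3
  size 4 → [5,6,7,8]=3
  size 5 → [4,5,6,7,8]=3
  size 6 → [3,4,5,6,7,8]=3
  size 7 → [2,3,4,5,6,7,8]=3
  first=0(p) contributes 3

3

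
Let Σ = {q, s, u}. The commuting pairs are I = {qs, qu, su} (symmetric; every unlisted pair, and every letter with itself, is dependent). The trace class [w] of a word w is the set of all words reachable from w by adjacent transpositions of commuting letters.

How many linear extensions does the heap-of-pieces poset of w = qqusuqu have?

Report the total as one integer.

0(q) covers ∅
1(q) covers 0:q
2(u) covers ∅
3(s) covers ∅
4(u) covers 2:u
5(q) covers 1:q
6(u) covers 4:u
floor of heap: 0:q, 2:u, 3:s
completions by unplaced set U, small U first (add the entries for U minus each lowest piece of U):
  |U|=1: {3}:1  {5}:1  {6}:1
  |U|=2: {1,5}:1  {3,5}:2  {3,6}:2  {4,6}:1  {5,6}:2
  |U|=3: {0,1,5}:1  {1,3,5}:3  {1,5,6}:3  {2,4,6}:1  {3,4,6}:3  {3,5,6}:6  {4,5,6}:3
  |U|=4: {0,1,3,5}:4  {0,1,5,6}:4  {1,3,5,6}:12  {1,4,5,6}:6  {2,3,4,6}:4  {2,4,5,6}:4  {3,4,5,6}:12
  |U|=5: {0,1,3,5,6}:20  {0,1,4,5,6}:10  {1,2,4,5,6}:10  {1,3,4,5,6}:30  {2,3,4,5,6}:20
  start at 0(q): 60
  start at 2(u): 60
  start at 3(s): 20
sum over floor = 140

140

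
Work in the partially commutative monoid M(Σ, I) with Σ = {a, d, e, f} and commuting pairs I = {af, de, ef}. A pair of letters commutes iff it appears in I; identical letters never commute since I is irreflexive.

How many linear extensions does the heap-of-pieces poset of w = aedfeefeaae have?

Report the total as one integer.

0(a) covers ∅
1(e) covers 0:a
2(d) covers 0:a
3(f) covers 2:d
4(e) covers 1:e
5(e) covers 4:e
6(f) covers 3:f
7(e) covers 5:e
8(a) covers 2:d, 7:e
9(a) covers 8:a
10(e) covers 9:a
floor of heap: 0:a
completions by unplaced set U, small U first (add the entries for U minus each lowest piece of U):
  |U|=1: {6}:1  {10}:1
  |U|=2: {3,6}:1  {6,10}:2  {9,10}:1
  |U|=3: {3,6,10}:3  {6,9,10}:3  {8,9,10}:1
  |U|=4: {3,6,9,10}:6  {6,8,9,10}:4  {7,8,9,10}:1
  |U|=5: {3,6,8,9,10}:10  {5,7,8,9,10}:1  {6,7,8,9,10}:5
  |U|=6: {2,3,6,8,9,10}:10  {3,6,7,8,9,10}:15  {4,5,7,8,9,10}:1  {5,6,7,8,9,10}:6
  |U|=7: {1,4,5,7,8,9,10}:1  {2,3,6,7,8,9,10}:25  {3,5,6,7,8,9,10}:21  {4,5,6,7,8,9,10}:7
  |U|=8: {1,4,5,6,7,8,9,10}:8  {2,3,5,6,7,8,9,10}:46  {3,4,5,6,7,8,9,10}:28
  |U|=9: {1,3,4,5,6,7,8,9,10}:36  {2,3,4,5,6,7,8,9,10}:74
  start at 0(a): 110

110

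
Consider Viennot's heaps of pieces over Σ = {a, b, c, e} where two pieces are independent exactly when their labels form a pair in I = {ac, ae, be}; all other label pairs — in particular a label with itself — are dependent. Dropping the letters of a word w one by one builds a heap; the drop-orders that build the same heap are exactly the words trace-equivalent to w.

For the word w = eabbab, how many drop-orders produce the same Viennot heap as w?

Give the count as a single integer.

drop 0:e onto floor
drop 1:a onto floor
drop 2:b onto {1:a}
drop 3:b onto {2:b}
drop 4:a onto {3:b}
drop 5:b onto {4:a}
ground layer = {0:e, 1:a}
drop-orders for the pieces not yet dropped (sum over which currently-grounded one goes next):
  1 to go: {0} 1  {5} 1
  2 to go: {0,5} 2  {4,5} 1
  3 to go: {0,4,5} 3  {3,4,5} 1
  4 to go: {0,3,4,5} 4  {2,3,4,5} 1
  if 0:e drops first: 1 orders
  if 1:a drops first: 5 orders
heap linearizations: 6

6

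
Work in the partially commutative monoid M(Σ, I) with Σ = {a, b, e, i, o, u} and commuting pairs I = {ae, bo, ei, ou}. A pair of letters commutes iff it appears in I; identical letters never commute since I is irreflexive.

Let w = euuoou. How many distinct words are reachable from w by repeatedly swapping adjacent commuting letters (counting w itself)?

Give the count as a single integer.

piece 0:e — minimal
piece 1:u rests on {0:e}
piece 2:u rests on {1:u}
piece 3:o rests on {0:e}
piece 4:o rests on {3:o}
piece 5:u rests on {2:u}
minimal pieces: {0:e}
ways to finish when only these pieces remain (= sum over removing one remaining piece with nothing left below it):
  1 left: {4}→1  {5}→1
  2 left: {2,5}→1  {3,4}→1  {4,5}→2
  3 left: {1,2,5}→1  {2,4,5}→3  {3,4,5}→3
  4 left: {1,2,4,5}→4  {2,3,4,5}→6
  placing 0:e first → 10 extensions

10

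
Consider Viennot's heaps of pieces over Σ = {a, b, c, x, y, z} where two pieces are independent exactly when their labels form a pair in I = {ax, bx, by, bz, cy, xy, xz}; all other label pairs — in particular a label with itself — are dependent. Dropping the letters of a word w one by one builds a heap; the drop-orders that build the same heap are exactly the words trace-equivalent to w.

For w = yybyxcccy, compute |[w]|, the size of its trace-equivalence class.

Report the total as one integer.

252

#0=y has no predecessor
#1=y depends on [0:y]
#2=b has no predecessor
#3=y depends on [1:y]
#4=x has no predecessor
#5=c depends on [2:b, 4:x]
#6=c depends on [5:c]
#7=c depends on [6:c]
#8=y depends on [3:y]
sources: [0:y, 2:b, 4:x]
N(rest) = Σ N(rest − s) over sources s of rest; N(one piece) = 1:
  size 1 → [7]=1  [8]=1
  size 2 → [3,8]=1  [6,7]=1  [7,8]=2
  size 3 → [1,3,8]=1  [3,7,8]=3  [5,6,7]=1  [6,7,8]=3
  size 4 → [0,1,3,8]=1  [1,3,7,8]=4  [2,5,6,7]=1  [3,6,7,8]=6  [4,5,6,7]=1  [5,6,7,8]=4
  size 5 → [0,1,3,7,8]=5  [1,3,6,7,8]=10  [2,4,5,6,7]=2  [2,5,6,7,8]=5  [3,5,6,7,8]=10  [4,5,6,7,8]=5
  size 6 → [0,1,3,6,7,8]=15  [1,3,5,6,7,8]=20  [2,3,5,6,7,8]=15  [2,4,5,6,7,8]=12  [3,4,5,6,7,8]=15
  size 7 → [0,1,3,5,6,7,8]=35  [1,2,3,5,6,7,8]=35  [1,3,4,5,6,7,8]=35  [2,3,4,5,6,7,8]=42
  first=0(y) contributes 112
  first=2(b) contributes 70
  first=4(x) contributes 70
|[w]| = 252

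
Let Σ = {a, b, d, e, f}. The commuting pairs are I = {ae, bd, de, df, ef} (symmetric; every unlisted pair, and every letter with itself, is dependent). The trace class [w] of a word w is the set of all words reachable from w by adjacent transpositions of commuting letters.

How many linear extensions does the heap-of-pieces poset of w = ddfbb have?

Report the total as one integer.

10

piece 0:d — minimal
piece 1:d rests on {0:d}
piece 2:f — minimal
piece 3:b rests on {2:f}
piece 4:b rests on {3:b}
minimal pieces: {0:d, 2:f}
ways to finish when only these pieces remain (= sum over removing one remaining piece with nothing left below it):
  1 left: {1}→1  {4}→1
  2 left: {0,1}→1  {1,4}→2  {3,4}→1
  3 left: {0,1,4}→3  {1,3,4}→3  {2,3,4}→1
  placing 0:d first → 4 extensions
  placing 2:f first → 6 extensions
total linear extensions = 10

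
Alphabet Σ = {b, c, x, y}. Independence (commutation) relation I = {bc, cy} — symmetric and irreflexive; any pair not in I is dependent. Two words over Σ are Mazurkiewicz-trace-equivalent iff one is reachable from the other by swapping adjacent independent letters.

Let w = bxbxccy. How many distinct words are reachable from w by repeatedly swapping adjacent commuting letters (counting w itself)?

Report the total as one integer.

3

0(b) covers ∅
1(x) covers 0:b
2(b) covers 1:x
3(x) covers 2:b
4(c) covers 3:x
5(c) covers 4:c
6(y) covers 3:x
floor of heap: 0:b
completions by unplaced set U, small U first (add the entries for U minus each lowest piece of U):
  |U|=1: {5}:1  {6}:1
  |U|=2: {4,5}:1  {5,6}:2
  |U|=3: {4,5,6}:3
  |U|=4: {3,4,5,6}:3
  |U|=5: {2,3,4,5,6}:3
  start at 0(b): 3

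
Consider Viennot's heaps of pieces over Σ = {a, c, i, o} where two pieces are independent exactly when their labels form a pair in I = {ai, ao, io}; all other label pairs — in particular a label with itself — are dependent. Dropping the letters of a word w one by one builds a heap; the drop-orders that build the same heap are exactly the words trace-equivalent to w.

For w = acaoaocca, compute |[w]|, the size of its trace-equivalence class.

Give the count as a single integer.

piece 0:a — minimal
piece 1:c rests on {0:a}
piece 2:a rests on {1:c}
piece 3:o rests on {1:c}
piece 4:a rests on {2:a}
piece 5:o rests on {3:o}
piece 6:c rests on {4:a, 5:o}
piece 7:c rests on {6:c}
piece 8:a rests on {7:c}
minimal pieces: {0:a}
ways to finish when only these pieces remain (= sum over removing one remaining piece with nothing left below it):
  1 left: {8}→1
  2 left: {7,8}→1
  3 left: {6,7,8}→1
  4 left: {4,6,7,8}→1  {5,6,7,8}→1
  5 left: {2,4,6,7,8}→1  {3,5,6,7,8}→1  {4,5,6,7,8}→2
  6 left: {2,4,5,6,7,8}→3  {3,4,5,6,7,8}→3
  7 left: {2,3,4,5,6,7,8}→6
  placing 0:a first → 6 extensions

6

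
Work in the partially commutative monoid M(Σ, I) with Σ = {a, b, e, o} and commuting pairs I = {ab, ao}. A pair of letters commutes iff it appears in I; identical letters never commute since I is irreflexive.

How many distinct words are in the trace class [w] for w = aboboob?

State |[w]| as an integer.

7

drop 0:a onto floor
drop 1:b onto floor
drop 2:o onto {1:b}
drop 3:b onto {2:o}
drop 4:o onto {3:b}
drop 5:o onto {4:o}
drop 6:b onto {5:o}
ground layer = {0:a, 1:b}
drop-orders for the pieces not yet dropped (sum over which currently-grounded one goes next):
  1 to go: {0} 1  {6} 1
  2 to go: {0,6} 2  {5,6} 1
  3 to go: {0,5,6} 3  {4,5,6} 1
  4 to go: {0,4,5,6} 4  {3,4,5,6} 1
  5 to go: {0,3,4,5,6} 5  {2,3,4,5,6} 1
  if 0:a drops first: 1 orders
  if 1:b drops first: 6 orders
heap linearizations: 7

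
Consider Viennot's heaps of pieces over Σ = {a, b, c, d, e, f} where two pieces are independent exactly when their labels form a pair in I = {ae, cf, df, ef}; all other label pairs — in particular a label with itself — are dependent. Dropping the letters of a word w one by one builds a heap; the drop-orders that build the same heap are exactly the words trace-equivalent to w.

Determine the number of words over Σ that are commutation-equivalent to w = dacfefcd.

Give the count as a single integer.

15

piece 0:d — minimal
piece 1:a rests on {0:d}
piece 2:c rests on {1:a}
piece 3:f rests on {1:a}
piece 4:e rests on {2:c}
piece 5:f rests on {3:f}
piece 6:c rests on {4:e}
piece 7:d rests on {6:c}
minimal pieces: {0:d}
ways to finish when only these pieces remain (= sum over removing one remaining piece with nothing left below it):
  1 left: {5}→1  {7}→1
  2 left: {3,5}→1  {5,7}→2  {6,7}→1
  3 left: {3,5,7}→3  {4,6,7}→1  {5,6,7}→3
  4 left: {2,4,6,7}→1  {3,5,6,7}→6  {4,5,6,7}→4
  5 left: {2,4,5,6,7}→5  {3,4,5,6,7}→10
  6 left: {2,3,4,5,6,7}→15
  placing 0:d first → 15 extensions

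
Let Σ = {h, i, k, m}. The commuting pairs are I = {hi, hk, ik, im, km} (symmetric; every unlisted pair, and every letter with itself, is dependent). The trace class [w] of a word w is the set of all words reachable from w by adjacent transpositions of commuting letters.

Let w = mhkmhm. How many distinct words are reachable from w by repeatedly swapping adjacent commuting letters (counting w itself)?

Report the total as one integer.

6

#0=m has no predecessor
#1=h depends on [0:m]
#2=k has no predecessor
#3=m depends on [1:h]
#4=h depends on [3:m]
#5=m depends on [4:h]
sources: [0:m, 2:k]
N(rest) = Σ N(rest − s) over sources s of rest; N(one piece) = 1:
  size 1 → [2]=1  [5]=1
  size 2 → [2,5]=2  [4,5]=1
  size 3 → [2,4,5]=3  [3,4,5]=1
  size 4 → [1,3,4,5]=1  [2,3,4,5]=4
  first=0(m) contributes 5
  first=2(k) contributes 1
|[w]| = 6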